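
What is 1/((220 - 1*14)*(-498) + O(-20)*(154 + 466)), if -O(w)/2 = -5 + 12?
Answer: -1/111268 ≈ -8.9873e-6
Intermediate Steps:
O(w) = -14 (O(w) = -2*(-5 + 12) = -2*7 = -14)
1/((220 - 1*14)*(-498) + O(-20)*(154 + 466)) = 1/((220 - 1*14)*(-498) - 14*(154 + 466)) = 1/((220 - 14)*(-498) - 14*620) = 1/(206*(-498) - 8680) = 1/(-102588 - 8680) = 1/(-111268) = -1/111268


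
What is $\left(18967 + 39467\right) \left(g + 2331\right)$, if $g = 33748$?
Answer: $2108240286$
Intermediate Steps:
$\left(18967 + 39467\right) \left(g + 2331\right) = \left(18967 + 39467\right) \left(33748 + 2331\right) = 58434 \cdot 36079 = 2108240286$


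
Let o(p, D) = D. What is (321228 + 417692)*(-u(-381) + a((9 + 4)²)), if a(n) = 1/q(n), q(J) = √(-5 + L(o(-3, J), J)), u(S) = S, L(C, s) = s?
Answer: 281528520 + 369460*√41/41 ≈ 2.8159e+8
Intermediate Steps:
q(J) = √(-5 + J)
a(n) = (-5 + n)^(-½) (a(n) = 1/(√(-5 + n)) = (-5 + n)^(-½))
(321228 + 417692)*(-u(-381) + a((9 + 4)²)) = (321228 + 417692)*(-1*(-381) + (-5 + (9 + 4)²)^(-½)) = 738920*(381 + (-5 + 13²)^(-½)) = 738920*(381 + (-5 + 169)^(-½)) = 738920*(381 + 164^(-½)) = 738920*(381 + √41/82) = 281528520 + 369460*√41/41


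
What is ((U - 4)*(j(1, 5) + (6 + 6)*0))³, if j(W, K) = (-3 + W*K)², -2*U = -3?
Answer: -1000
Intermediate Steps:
U = 3/2 (U = -½*(-3) = 3/2 ≈ 1.5000)
j(W, K) = (-3 + K*W)²
((U - 4)*(j(1, 5) + (6 + 6)*0))³ = ((3/2 - 4)*((-3 + 5*1)² + (6 + 6)*0))³ = (-5*((-3 + 5)² + 12*0)/2)³ = (-5*(2² + 0)/2)³ = (-5*(4 + 0)/2)³ = (-5/2*4)³ = (-10)³ = -1000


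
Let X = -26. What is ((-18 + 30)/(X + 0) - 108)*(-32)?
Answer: 45120/13 ≈ 3470.8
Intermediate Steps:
((-18 + 30)/(X + 0) - 108)*(-32) = ((-18 + 30)/(-26 + 0) - 108)*(-32) = (12/(-26) - 108)*(-32) = (12*(-1/26) - 108)*(-32) = (-6/13 - 108)*(-32) = -1410/13*(-32) = 45120/13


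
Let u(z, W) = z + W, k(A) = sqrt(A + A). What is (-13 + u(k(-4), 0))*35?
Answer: -455 + 70*I*sqrt(2) ≈ -455.0 + 98.995*I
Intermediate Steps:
k(A) = sqrt(2)*sqrt(A) (k(A) = sqrt(2*A) = sqrt(2)*sqrt(A))
u(z, W) = W + z
(-13 + u(k(-4), 0))*35 = (-13 + (0 + sqrt(2)*sqrt(-4)))*35 = (-13 + (0 + sqrt(2)*(2*I)))*35 = (-13 + (0 + 2*I*sqrt(2)))*35 = (-13 + 2*I*sqrt(2))*35 = -455 + 70*I*sqrt(2)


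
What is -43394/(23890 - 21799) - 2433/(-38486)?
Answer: -1664974081/80474226 ≈ -20.690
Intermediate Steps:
-43394/(23890 - 21799) - 2433/(-38486) = -43394/2091 - 2433*(-1/38486) = -43394*1/2091 + 2433/38486 = -43394/2091 + 2433/38486 = -1664974081/80474226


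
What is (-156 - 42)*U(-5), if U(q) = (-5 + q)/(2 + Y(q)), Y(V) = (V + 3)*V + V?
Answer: 1980/7 ≈ 282.86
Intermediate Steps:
Y(V) = V + V*(3 + V) (Y(V) = (3 + V)*V + V = V*(3 + V) + V = V + V*(3 + V))
U(q) = (-5 + q)/(2 + q*(4 + q))
(-156 - 42)*U(-5) = (-156 - 42)*((-5 - 5)/(2 - 5*(4 - 5))) = -198*(-10)/(2 - 5*(-1)) = -198*(-10)/(2 + 5) = -198*(-10)/7 = -198*(-10/7) = 1980/7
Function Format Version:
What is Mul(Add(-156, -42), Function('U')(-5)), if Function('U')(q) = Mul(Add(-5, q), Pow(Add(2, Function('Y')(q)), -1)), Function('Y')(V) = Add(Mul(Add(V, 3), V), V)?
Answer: Rational(1980, 7) ≈ 282.86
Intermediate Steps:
Function('Y')(V) = Add(V, Mul(V, Add(3, V))) (Function('Y')(V) = Add(Mul(Add(3, V), V), V) = Add(Mul(V, Add(3, V)), V) = Add(V, Mul(V, Add(3, V))))
Function('U')(q) = Mul(Pow(Add(2, Mul(q, Add(4, q))), -1), Add(-5, q)) (Function('U')(q) = Mul(Add(-5, q), Pow(Add(2, Mul(q, Add(4, q))), -1)) = Mul(Pow(Add(2, Mul(q, Add(4, q))), -1), Add(-5, q)))
Mul(Add(-156, -42), Function('U')(-5)) = Mul(Add(-156, -42), Mul(Pow(Add(2, Mul(-5, Add(4, -5))), -1), Add(-5, -5))) = Mul(-198, Mul(Pow(Add(2, Mul(-5, -1)), -1), -10)) = Mul(-198, Mul(Pow(Add(2, 5), -1), -10)) = Mul(-198, Mul(Pow(7, -1), -10)) = Mul(-198, Mul(Rational(1, 7), -10)) = Mul(-198, Rational(-10, 7)) = Rational(1980, 7)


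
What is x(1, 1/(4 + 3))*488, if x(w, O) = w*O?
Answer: 488/7 ≈ 69.714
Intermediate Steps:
x(w, O) = O*w
x(1, 1/(4 + 3))*488 = (1/(4 + 3))*488 = (1/7)*488 = ((⅐)*1)*488 = (⅐)*488 = 488/7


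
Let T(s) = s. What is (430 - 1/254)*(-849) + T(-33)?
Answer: -92735313/254 ≈ -3.6510e+5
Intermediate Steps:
(430 - 1/254)*(-849) + T(-33) = (430 - 1/254)*(-849) - 33 = (109219/254)*(-849) - 33 = -92726931/254 - 33 = -92735313/254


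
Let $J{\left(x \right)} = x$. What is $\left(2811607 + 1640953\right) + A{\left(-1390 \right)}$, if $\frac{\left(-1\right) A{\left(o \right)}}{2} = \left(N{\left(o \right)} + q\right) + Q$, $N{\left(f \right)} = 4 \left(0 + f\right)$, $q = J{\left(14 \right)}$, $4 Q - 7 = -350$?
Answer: $\frac{8927647}{2} \approx 4.4638 \cdot 10^{6}$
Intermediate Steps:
$Q = - \frac{343}{4}$ ($Q = \frac{7}{4} + \frac{1}{4} \left(-350\right) = \frac{7}{4} - \frac{175}{2} = - \frac{343}{4} \approx -85.75$)
$q = 14$
$N{\left(f \right)} = 4 f$
$A{\left(o \right)} = \frac{287}{2} - 8 o$ ($A{\left(o \right)} = - 2 \left(\left(4 o + 14\right) - \frac{343}{4}\right) = - 2 \left(\left(14 + 4 o\right) - \frac{343}{4}\right) = - 2 \left(- \frac{287}{4} + 4 o\right) = \frac{287}{2} - 8 o$)
$\left(2811607 + 1640953\right) + A{\left(-1390 \right)} = \left(2811607 + 1640953\right) + \left(\frac{287}{2} - -11120\right) = 4452560 + \left(\frac{287}{2} + 11120\right) = 4452560 + \frac{22527}{2} = \frac{8927647}{2}$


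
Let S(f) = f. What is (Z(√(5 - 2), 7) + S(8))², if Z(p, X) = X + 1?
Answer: 256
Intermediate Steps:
Z(p, X) = 1 + X
(Z(√(5 - 2), 7) + S(8))² = ((1 + 7) + 8)² = (8 + 8)² = 16² = 256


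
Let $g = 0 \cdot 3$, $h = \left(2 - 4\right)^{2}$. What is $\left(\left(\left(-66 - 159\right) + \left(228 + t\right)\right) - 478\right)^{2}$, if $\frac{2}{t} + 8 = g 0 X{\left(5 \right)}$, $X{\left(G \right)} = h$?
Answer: $\frac{3613801}{16} \approx 2.2586 \cdot 10^{5}$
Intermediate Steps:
$h = 4$ ($h = \left(-2\right)^{2} = 4$)
$X{\left(G \right)} = 4$
$g = 0$
$t = - \frac{1}{4}$ ($t = \frac{2}{-8 + 0 \cdot 0 \cdot 4} = \frac{2}{-8 + 0 \cdot 4} = \frac{2}{-8 + 0} = \frac{2}{-8} = 2 \left(- \frac{1}{8}\right) = - \frac{1}{4} \approx -0.25$)
$\left(\left(\left(-66 - 159\right) + \left(228 + t\right)\right) - 478\right)^{2} = \left(\left(\left(-66 - 159\right) + \left(228 - \frac{1}{4}\right)\right) - 478\right)^{2} = \left(\left(-225 + \frac{911}{4}\right) - 478\right)^{2} = \left(\frac{11}{4} - 478\right)^{2} = \left(- \frac{1901}{4}\right)^{2} = \frac{3613801}{16}$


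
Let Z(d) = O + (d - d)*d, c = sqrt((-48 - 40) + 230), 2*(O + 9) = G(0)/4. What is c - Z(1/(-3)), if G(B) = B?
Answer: 9 + sqrt(142) ≈ 20.916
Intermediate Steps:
O = -9 (O = -9 + (0/4)/2 = -9 + (0*(1/4))/2 = -9 + (1/2)*0 = -9 + 0 = -9)
c = sqrt(142) (c = sqrt(-88 + 230) = sqrt(142) ≈ 11.916)
Z(d) = -9 (Z(d) = -9 + (d - d)*d = -9 + 0*d = -9 + 0 = -9)
c - Z(1/(-3)) = sqrt(142) - 1*(-9) = sqrt(142) + 9 = 9 + sqrt(142)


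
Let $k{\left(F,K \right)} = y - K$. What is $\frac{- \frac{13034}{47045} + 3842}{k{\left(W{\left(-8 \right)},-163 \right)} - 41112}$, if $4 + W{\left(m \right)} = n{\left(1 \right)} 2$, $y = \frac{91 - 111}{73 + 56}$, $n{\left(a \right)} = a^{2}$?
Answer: $- \frac{23314667424}{248512436845} \approx -0.093817$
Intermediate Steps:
$y = - \frac{20}{129} \approx -0.15504$
$W{\left(m \right)} = -2$ ($W{\left(m \right)} = -4 + 1^{2} \cdot 2 = -4 + 1 \cdot 2 = -4 + 2 = -2$)
$k{\left(F,K \right)} = - \frac{20}{129} - K$
$\frac{- \frac{13034}{47045} + 3842}{k{\left(W{\left(-8 \right)},-163 \right)} - 41112} = \frac{- \frac{13034}{47045} + 3842}{\left(- \frac{20}{129} - -163\right) - 41112} = \frac{\left(-13034\right) \frac{1}{47045} + 3842}{\left(- \frac{20}{129} + 163\right) - 41112} = \frac{- \frac{13034}{47045} + 3842}{\frac{21007}{129} - 41112} = \frac{180733856}{47045 \left(- \frac{5282441}{129}\right)} = \frac{180733856}{47045} \left(- \frac{129}{5282441}\right) = - \frac{23314667424}{248512436845}$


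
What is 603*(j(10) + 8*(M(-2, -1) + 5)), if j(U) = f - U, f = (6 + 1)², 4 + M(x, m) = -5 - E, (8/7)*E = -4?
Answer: 21105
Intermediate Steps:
E = -7/2 (E = (7/8)*(-4) = -7/2 ≈ -3.5000)
M(x, m) = -11/2 (M(x, m) = -4 + (-5 - 1*(-7/2)) = -4 + (-5 + 7/2) = -4 - 3/2 = -11/2)
f = 49 (f = 7² = 49)
j(U) = 49 - U
603*(j(10) + 8*(M(-2, -1) + 5)) = 603*((49 - 1*10) + 8*(-11/2 + 5)) = 603*((49 - 10) + 8*(-½)) = 603*(39 - 4) = 603*35 = 21105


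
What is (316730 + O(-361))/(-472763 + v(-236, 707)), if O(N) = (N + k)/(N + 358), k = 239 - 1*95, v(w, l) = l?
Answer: -950407/1416168 ≈ -0.67111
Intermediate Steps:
k = 144 (k = 239 - 95 = 144)
O(N) = (144 + N)/(358 + N) (O(N) = (N + 144)/(N + 358) = (144 + N)/(358 + N))
(316730 + O(-361))/(-472763 + v(-236, 707)) = (316730 + (144 - 361)/(358 - 361))/(-472763 + 707) = (316730 - 217/(-3))/(-472056) = (316730 - 1/3*(-217))*(-1/472056) = (316730 + 217/3)*(-1/472056) = (950407/3)*(-1/472056) = -950407/1416168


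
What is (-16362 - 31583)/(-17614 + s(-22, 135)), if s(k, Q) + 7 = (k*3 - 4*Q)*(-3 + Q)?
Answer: 47945/97613 ≈ 0.49117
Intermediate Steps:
s(k, Q) = -7 + (-3 + Q)*(-4*Q + 3*k) (s(k, Q) = -7 + (k*3 - 4*Q)*(-3 + Q) = -7 + (3*k - 4*Q)*(-3 + Q) = -7 + (-4*Q + 3*k)*(-3 + Q) = -7 + (-3 + Q)*(-4*Q + 3*k))
(-16362 - 31583)/(-17614 + s(-22, 135)) = (-16362 - 31583)/(-17614 + (-7 - 9*(-22) - 4*135**2 + 12*135 + 3*135*(-22))) = -47945/(-17614 + (-7 + 198 - 4*18225 + 1620 - 8910)) = -47945/(-17614 + (-7 + 198 - 72900 + 1620 - 8910)) = -47945/(-17614 - 79999) = -47945/(-97613) = -47945*(-1/97613) = 47945/97613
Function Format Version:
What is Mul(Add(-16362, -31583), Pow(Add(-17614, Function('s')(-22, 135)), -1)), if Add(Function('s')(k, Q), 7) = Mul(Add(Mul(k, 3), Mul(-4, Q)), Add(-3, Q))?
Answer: Rational(47945, 97613) ≈ 0.49117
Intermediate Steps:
Function('s')(k, Q) = Add(-7, Mul(Add(-3, Q), Add(Mul(-4, Q), Mul(3, k)))) (Function('s')(k, Q) = Add(-7, Mul(Add(Mul(k, 3), Mul(-4, Q)), Add(-3, Q))) = Add(-7, Mul(Add(Mul(3, k), Mul(-4, Q)), Add(-3, Q))) = Add(-7, Mul(Add(Mul(-4, Q), Mul(3, k)), Add(-3, Q))) = Add(-7, Mul(Add(-3, Q), Add(Mul(-4, Q), Mul(3, k)))))
Mul(Add(-16362, -31583), Pow(Add(-17614, Function('s')(-22, 135)), -1)) = Mul(Add(-16362, -31583), Pow(Add(-17614, Add(-7, Mul(-9, -22), Mul(-4, Pow(135, 2)), Mul(12, 135), Mul(3, 135, -22))), -1)) = Mul(-47945, Pow(Add(-17614, Add(-7, 198, Mul(-4, 18225), 1620, -8910)), -1)) = Mul(-47945, Pow(Add(-17614, Add(-7, 198, -72900, 1620, -8910)), -1)) = Mul(-47945, Pow(Add(-17614, -79999), -1)) = Mul(-47945, Pow(-97613, -1)) = Mul(-47945, Rational(-1, 97613)) = Rational(47945, 97613)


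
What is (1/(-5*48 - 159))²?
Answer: 1/159201 ≈ 6.2814e-6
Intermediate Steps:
(1/(-5*48 - 159))² = (1/(-240 - 159))² = (1/(-399))² = (-1/399)² = 1/159201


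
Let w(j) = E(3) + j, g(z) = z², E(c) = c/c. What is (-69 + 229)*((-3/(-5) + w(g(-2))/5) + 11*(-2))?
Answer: -3264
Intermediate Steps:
E(c) = 1
w(j) = 1 + j
(-69 + 229)*((-3/(-5) + w(g(-2))/5) + 11*(-2)) = (-69 + 229)*((-3/(-5) + (1 + (-2)²)/5) + 11*(-2)) = 160*((-3*(-⅕) + (1 + 4)*(⅕)) - 22) = 160*((⅗ + 5*(⅕)) - 22) = 160*((⅗ + 1) - 22) = 160*(8/5 - 22) = 160*(-102/5) = -3264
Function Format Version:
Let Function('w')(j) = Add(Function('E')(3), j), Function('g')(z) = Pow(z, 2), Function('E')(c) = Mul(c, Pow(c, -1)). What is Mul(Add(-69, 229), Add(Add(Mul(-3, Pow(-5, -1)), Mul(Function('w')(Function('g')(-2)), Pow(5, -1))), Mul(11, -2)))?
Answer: -3264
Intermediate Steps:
Function('E')(c) = 1
Function('w')(j) = Add(1, j)
Mul(Add(-69, 229), Add(Add(Mul(-3, Pow(-5, -1)), Mul(Function('w')(Function('g')(-2)), Pow(5, -1))), Mul(11, -2))) = Mul(Add(-69, 229), Add(Add(Mul(-3, Pow(-5, -1)), Mul(Add(1, Pow(-2, 2)), Pow(5, -1))), Mul(11, -2))) = Mul(160, Add(Add(Mul(-3, Rational(-1, 5)), Mul(Add(1, 4), Rational(1, 5))), -22)) = Mul(160, Add(Add(Rational(3, 5), Mul(5, Rational(1, 5))), -22)) = Mul(160, Add(Add(Rational(3, 5), 1), -22)) = Mul(160, Add(Rational(8, 5), -22)) = Mul(160, Rational(-102, 5)) = -3264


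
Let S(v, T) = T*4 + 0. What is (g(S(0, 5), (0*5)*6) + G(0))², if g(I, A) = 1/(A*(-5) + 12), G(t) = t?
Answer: 1/144 ≈ 0.0069444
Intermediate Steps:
S(v, T) = 4*T (S(v, T) = 4*T + 0 = 4*T)
g(I, A) = 1/(12 - 5*A) (g(I, A) = 1/(-5*A + 12) = 1/(12 - 5*A))
(g(S(0, 5), (0*5)*6) + G(0))² = (-1/(-12 + 5*((0*5)*6)) + 0)² = (-1/(-12 + 5*(0*6)) + 0)² = (-1/(-12 + 5*0) + 0)² = (-1/(-12 + 0) + 0)² = (-1/(-12) + 0)² = (-1*(-1/12) + 0)² = (1/12 + 0)² = (1/12)² = 1/144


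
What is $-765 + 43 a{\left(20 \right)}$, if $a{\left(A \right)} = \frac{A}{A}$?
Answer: $-722$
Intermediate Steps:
$a{\left(A \right)} = 1$
$-765 + 43 a{\left(20 \right)} = -765 + 43 \cdot 1 = -765 + 43 = -722$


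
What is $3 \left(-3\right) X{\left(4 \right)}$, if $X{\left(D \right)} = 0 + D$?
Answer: $-36$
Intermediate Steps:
$X{\left(D \right)} = D$
$3 \left(-3\right) X{\left(4 \right)} = 3 \left(-3\right) 4 = \left(-9\right) 4 = -36$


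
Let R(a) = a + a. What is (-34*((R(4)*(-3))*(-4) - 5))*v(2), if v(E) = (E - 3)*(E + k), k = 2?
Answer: 12376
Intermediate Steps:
R(a) = 2*a
v(E) = (-3 + E)*(2 + E) (v(E) = (E - 3)*(E + 2) = (-3 + E)*(2 + E))
(-34*((R(4)*(-3))*(-4) - 5))*v(2) = (-34*(((2*4)*(-3))*(-4) - 5))*(-6 + 2² - 1*2) = (-34*((8*(-3))*(-4) - 5))*(-6 + 4 - 2) = -34*(-24*(-4) - 5)*(-4) = -34*(96 - 5)*(-4) = -34*91*(-4) = -3094*(-4) = 12376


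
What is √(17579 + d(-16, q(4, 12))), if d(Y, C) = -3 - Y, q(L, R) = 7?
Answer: 2*√4398 ≈ 132.63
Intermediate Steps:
√(17579 + d(-16, q(4, 12))) = √(17579 + (-3 - 1*(-16))) = √(17579 + (-3 + 16)) = √(17579 + 13) = √17592 = 2*√4398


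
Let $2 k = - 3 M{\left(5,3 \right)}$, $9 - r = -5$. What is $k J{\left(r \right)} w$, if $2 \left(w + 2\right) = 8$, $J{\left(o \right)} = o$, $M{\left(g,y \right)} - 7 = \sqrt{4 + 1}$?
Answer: $-294 - 42 \sqrt{5} \approx -387.92$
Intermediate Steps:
$r = 14$ ($r = 9 - -5 = 9 + 5 = 14$)
$M{\left(g,y \right)} = 7 + \sqrt{5}$ ($M{\left(g,y \right)} = 7 + \sqrt{4 + 1} = 7 + \sqrt{5}$)
$w = 2$ ($w = -2 + \frac{1}{2} \cdot 8 = -2 + 4 = 2$)
$k = - \frac{21}{2} - \frac{3 \sqrt{5}}{2}$ ($k = \frac{\left(-3\right) \left(7 + \sqrt{5}\right)}{2} = \frac{-21 - 3 \sqrt{5}}{2} = - \frac{21}{2} - \frac{3 \sqrt{5}}{2} \approx -13.854$)
$k J{\left(r \right)} w = \left(- \frac{21}{2} - \frac{3 \sqrt{5}}{2}\right) 14 \cdot 2 = \left(-147 - 21 \sqrt{5}\right) 2 = -294 - 42 \sqrt{5}$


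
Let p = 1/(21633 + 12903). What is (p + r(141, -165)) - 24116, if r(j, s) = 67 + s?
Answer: -836254703/34536 ≈ -24214.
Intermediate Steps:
p = 1/34536 ≈ 2.8955e-5
(p + r(141, -165)) - 24116 = (1/34536 + (67 - 165)) - 24116 = (1/34536 - 98) - 24116 = -3384527/34536 - 24116 = -836254703/34536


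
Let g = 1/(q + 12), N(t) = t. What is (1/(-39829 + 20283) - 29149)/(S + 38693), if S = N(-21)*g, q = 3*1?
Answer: -2848731775/3781330068 ≈ -0.75337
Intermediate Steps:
q = 3
g = 1/15 (g = 1/(3 + 12) = 1/15 ≈ 0.066667)
S = -7/5 (S = -21*1/15 = -7/5 ≈ -1.4000)
(1/(-39829 + 20283) - 29149)/(S + 38693) = (1/(-39829 + 20283) - 29149)/(-7/5 + 38693) = (1/(-19546) - 29149)/(193458/5) = (-1/19546 - 29149)*(5/193458) = -569746355/19546*5/193458 = -2848731775/3781330068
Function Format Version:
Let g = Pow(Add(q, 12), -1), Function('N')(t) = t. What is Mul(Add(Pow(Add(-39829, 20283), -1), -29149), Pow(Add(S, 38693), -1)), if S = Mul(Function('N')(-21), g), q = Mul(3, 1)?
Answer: Rational(-2848731775, 3781330068) ≈ -0.75337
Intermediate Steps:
q = 3
g = Rational(1, 15) (g = Pow(Add(3, 12), -1) = Pow(15, -1) = Rational(1, 15) ≈ 0.066667)
S = Rational(-7, 5) (S = Mul(-21, Rational(1, 15)) = Rational(-7, 5) ≈ -1.4000)
Mul(Add(Pow(Add(-39829, 20283), -1), -29149), Pow(Add(S, 38693), -1)) = Mul(Add(Pow(Add(-39829, 20283), -1), -29149), Pow(Add(Rational(-7, 5), 38693), -1)) = Mul(Add(Pow(-19546, -1), -29149), Pow(Rational(193458, 5), -1)) = Mul(Add(Rational(-1, 19546), -29149), Rational(5, 193458)) = Mul(Rational(-569746355, 19546), Rational(5, 193458)) = Rational(-2848731775, 3781330068)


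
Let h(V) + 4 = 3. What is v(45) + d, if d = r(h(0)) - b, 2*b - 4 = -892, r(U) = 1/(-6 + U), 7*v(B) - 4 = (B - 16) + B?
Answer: 455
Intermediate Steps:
h(V) = -1 (h(V) = -4 + 3 = -1)
v(B) = -12/7 + 2*B/7 (v(B) = 4/7 + ((B - 16) + B)/7 = 4/7 + ((-16 + B) + B)/7 = 4/7 + (-16 + 2*B)/7 = 4/7 + (-16/7 + 2*B/7) = -12/7 + 2*B/7)
b = -444 (b = 2 + (½)*(-892) = 2 - 446 = -444)
d = 3107/7 (d = 1/(-6 - 1) - 1*(-444) = 1/(-7) + 444 = -⅐ + 444 = 3107/7 ≈ 443.86)
v(45) + d = (-12/7 + (2/7)*45) + 3107/7 = (-12/7 + 90/7) + 3107/7 = 78/7 + 3107/7 = 455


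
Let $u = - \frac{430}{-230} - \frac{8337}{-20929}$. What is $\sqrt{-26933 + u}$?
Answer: $\frac{i \sqrt{6240232736569671}}{481367} \approx 164.11 i$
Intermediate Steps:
$u = \frac{1091698}{481367}$ ($u = \left(-430\right) \left(- \frac{1}{230}\right) - - \frac{8337}{20929} = \frac{43}{23} + \frac{8337}{20929} = \frac{1091698}{481367} \approx 2.2679$)
$\sqrt{-26933 + u} = \sqrt{-26933 + \frac{1091698}{481367}} = \sqrt{- \frac{12963565713}{481367}} = \frac{i \sqrt{6240232736569671}}{481367}$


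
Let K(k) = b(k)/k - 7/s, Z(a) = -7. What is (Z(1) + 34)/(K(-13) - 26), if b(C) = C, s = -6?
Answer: -162/143 ≈ -1.1329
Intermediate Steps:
K(k) = 13/6 (K(k) = k/k - 7/(-6) = 1 - 7*(-⅙) = 1 + 7/6 = 13/6)
(Z(1) + 34)/(K(-13) - 26) = (-7 + 34)/(13/6 - 26) = 27/(-143/6) = 27*(-6/143) = -162/143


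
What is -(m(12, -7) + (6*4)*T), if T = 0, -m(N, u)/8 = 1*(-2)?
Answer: -16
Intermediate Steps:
m(N, u) = 16 (m(N, u) = -8*(-2) = 16)
-(m(12, -7) + (6*4)*T) = -(16 + (6*4)*0) = -(16 + 24*0) = -(16 + 0) = -1*16 = -16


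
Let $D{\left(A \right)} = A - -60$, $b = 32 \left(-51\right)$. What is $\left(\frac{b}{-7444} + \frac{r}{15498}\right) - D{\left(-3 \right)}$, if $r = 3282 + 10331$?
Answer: $- \frac{1612324369}{28841778} \approx -55.902$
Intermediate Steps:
$r = 13613$
$b = -1632$
$D{\left(A \right)} = 60 + A$ ($D{\left(A \right)} = A + 60 = 60 + A$)
$\left(\frac{b}{-7444} + \frac{r}{15498}\right) - D{\left(-3 \right)} = \left(- \frac{1632}{-7444} + \frac{13613}{15498}\right) - \left(60 - 3\right) = \left(\left(-1632\right) \left(- \frac{1}{7444}\right) + 13613 \cdot \frac{1}{15498}\right) - 57 = \left(\frac{408}{1861} + \frac{13613}{15498}\right) - 57 = \frac{31656977}{28841778} - 57 = - \frac{1612324369}{28841778}$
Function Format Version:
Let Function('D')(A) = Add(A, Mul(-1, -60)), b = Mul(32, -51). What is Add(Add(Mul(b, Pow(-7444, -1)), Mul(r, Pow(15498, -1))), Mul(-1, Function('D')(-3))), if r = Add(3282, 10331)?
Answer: Rational(-1612324369, 28841778) ≈ -55.902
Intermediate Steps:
r = 13613
b = -1632
Function('D')(A) = Add(60, A) (Function('D')(A) = Add(A, 60) = Add(60, A))
Add(Add(Mul(b, Pow(-7444, -1)), Mul(r, Pow(15498, -1))), Mul(-1, Function('D')(-3))) = Add(Add(Mul(-1632, Pow(-7444, -1)), Mul(13613, Pow(15498, -1))), Mul(-1, Add(60, -3))) = Add(Add(Mul(-1632, Rational(-1, 7444)), Mul(13613, Rational(1, 15498))), Mul(-1, 57)) = Add(Add(Rational(408, 1861), Rational(13613, 15498)), -57) = Add(Rational(31656977, 28841778), -57) = Rational(-1612324369, 28841778)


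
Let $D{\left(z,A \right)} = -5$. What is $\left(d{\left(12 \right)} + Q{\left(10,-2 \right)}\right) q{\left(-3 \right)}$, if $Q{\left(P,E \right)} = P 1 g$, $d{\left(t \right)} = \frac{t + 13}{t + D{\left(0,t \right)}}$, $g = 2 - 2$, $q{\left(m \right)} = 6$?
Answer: $\frac{150}{7} \approx 21.429$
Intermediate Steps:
$g = 0$
$d{\left(t \right)} = \frac{13 + t}{-5 + t}$ ($d{\left(t \right)} = \frac{t + 13}{t - 5} = \frac{13 + t}{-5 + t}$)
$Q{\left(P,E \right)} = 0$ ($Q{\left(P,E \right)} = P 1 \cdot 0 = P 0 = 0$)
$\left(d{\left(12 \right)} + Q{\left(10,-2 \right)}\right) q{\left(-3 \right)} = \left(\frac{13 + 12}{-5 + 12} + 0\right) 6 = \left(\frac{1}{7} \cdot 25 + 0\right) 6 = \left(\frac{25}{7} + 0\right) 6 = \frac{25}{7} \cdot 6 = \frac{150}{7}$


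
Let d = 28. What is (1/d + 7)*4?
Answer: 197/7 ≈ 28.143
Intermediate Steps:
(1/d + 7)*4 = (1/28 + 7)*4 = (197/28)*4 = 197/7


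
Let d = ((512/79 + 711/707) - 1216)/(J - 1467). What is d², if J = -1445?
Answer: 4556127825819025/26453049917572096 ≈ 0.17223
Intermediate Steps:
d = 67499095/162643936 (d = ((512/79 + 711/707) - 1216)/(-1445 - 1467) = ((512*(1/79) + 711*(1/707)) - 1216)/(-2912) = ((512/79 + 711/707) - 1216)*(-1/2912) = (418153/55853 - 1216)*(-1/2912) = -67499095/55853*(-1/2912) = 67499095/162643936 ≈ 0.41501)
d² = (67499095/162643936)² = 4556127825819025/26453049917572096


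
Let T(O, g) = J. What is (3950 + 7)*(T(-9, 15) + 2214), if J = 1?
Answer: 8764755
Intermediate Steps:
T(O, g) = 1
(3950 + 7)*(T(-9, 15) + 2214) = (3950 + 7)*(1 + 2214) = 3957*2215 = 8764755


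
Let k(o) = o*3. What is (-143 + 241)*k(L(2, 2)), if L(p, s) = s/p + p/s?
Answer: 588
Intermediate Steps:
L(p, s) = p/s + s/p
k(o) = 3*o
(-143 + 241)*k(L(2, 2)) = (-143 + 241)*(3*(2/2 + 2/2)) = 98*(3*(2*(½) + 2*(½))) = 98*(3*(1 + 1)) = 98*(3*2) = 98*6 = 588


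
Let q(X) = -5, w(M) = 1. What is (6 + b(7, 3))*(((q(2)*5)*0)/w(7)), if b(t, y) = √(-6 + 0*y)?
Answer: 0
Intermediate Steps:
b(t, y) = I*√6 (b(t, y) = √(-6 + 0) = √(-6) = I*√6)
(6 + b(7, 3))*(((q(2)*5)*0)/w(7)) = (6 + I*√6)*((-5*5*0)/1) = (6 + I*√6)*(-25*0*1) = (6 + I*√6)*(0*1) = (6 + I*√6)*0 = 0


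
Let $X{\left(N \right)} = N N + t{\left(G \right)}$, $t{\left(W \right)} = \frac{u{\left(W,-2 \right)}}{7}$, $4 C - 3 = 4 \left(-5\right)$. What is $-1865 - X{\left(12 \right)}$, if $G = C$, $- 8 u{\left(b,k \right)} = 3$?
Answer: $- \frac{112501}{56} \approx -2008.9$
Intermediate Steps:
$u{\left(b,k \right)} = - \frac{3}{8}$ ($u{\left(b,k \right)} = \left(- \frac{1}{8}\right) 3 = - \frac{3}{8}$)
$C = - \frac{17}{4}$ ($C = \frac{3}{4} + \frac{4 \left(-5\right)}{4} = \frac{3}{4} + \frac{1}{4} \left(-20\right) = \frac{3}{4} - 5 = - \frac{17}{4} \approx -4.25$)
$G = - \frac{17}{4} \approx -4.25$
$t{\left(W \right)} = - \frac{3}{56}$ ($t{\left(W \right)} = - \frac{3}{8 \cdot 7} = \left(- \frac{3}{8}\right) \frac{1}{7} = - \frac{3}{56}$)
$X{\left(N \right)} = - \frac{3}{56} + N^{2}$ ($X{\left(N \right)} = N N - \frac{3}{56} = N^{2} - \frac{3}{56} = - \frac{3}{56} + N^{2}$)
$-1865 - X{\left(12 \right)} = -1865 - \left(- \frac{3}{56} + 12^{2}\right) = -1865 - \left(- \frac{3}{56} + 144\right) = -1865 - \frac{8061}{56} = - \frac{112501}{56}$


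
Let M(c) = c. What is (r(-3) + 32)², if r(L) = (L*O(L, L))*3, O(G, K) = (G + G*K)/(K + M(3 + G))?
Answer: 2500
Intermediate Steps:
O(G, K) = (G + G*K)/(3 + G + K) (O(G, K) = (G + G*K)/(K + (3 + G)) = (G + G*K)/(3 + G + K))
r(L) = 3*L²*(1 + L)/(3 + 2*L) (r(L) = (L*(L*(1 + L)/(3 + L + L)))*3 = (L*(L*(1 + L)/(3 + 2*L)))*3 = (L²*(1 + L)/(3 + 2*L))*3 = 3*L²*(1 + L)/(3 + 2*L))
(r(-3) + 32)² = (3*(-3)²*(1 - 3)/(3 + 2*(-3)) + 32)² = (3*9*(-2)/(3 - 6) + 32)² = (3*9*(-2)/(-3) + 32)² = (3*9*(-⅓)*(-2) + 32)² = (18 + 32)² = 50² = 2500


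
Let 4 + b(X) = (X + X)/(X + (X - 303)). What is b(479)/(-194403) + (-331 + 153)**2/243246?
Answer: 672475603652/5162246275065 ≈ 0.13027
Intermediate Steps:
b(X) = -4 + 2*X/(-303 + 2*X) (b(X) = -4 + (X + X)/(X + (X - 303)) = -4 + (2*X)/(X + (-303 + X)) = -4 + (2*X)/(-303 + 2*X) = -4 + 2*X/(-303 + 2*X))
b(479)/(-194403) + (-331 + 153)**2/243246 = (6*(202 - 1*479)/(-303 + 2*479))/(-194403) + (-331 + 153)**2/243246 = (6*(202 - 479)/(-303 + 958))*(-1/194403) + (-178)**2*(1/243246) = (6*(-277)/655)*(-1/194403) + 31684*(1/243246) = (6*(1/655)*(-277))*(-1/194403) + 15842/121623 = -1662/655*(-1/194403) + 15842/121623 = 554/42444655 + 15842/121623 = 672475603652/5162246275065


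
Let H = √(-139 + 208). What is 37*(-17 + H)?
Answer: -629 + 37*√69 ≈ -321.65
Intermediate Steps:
H = √69 ≈ 8.3066
37*(-17 + H) = 37*(-17 + √69) = -629 + 37*√69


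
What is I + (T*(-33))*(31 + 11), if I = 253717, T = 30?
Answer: 212137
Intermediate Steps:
I + (T*(-33))*(31 + 11) = 253717 + (30*(-33))*(31 + 11) = 253717 - 990*42 = 253717 - 41580 = 212137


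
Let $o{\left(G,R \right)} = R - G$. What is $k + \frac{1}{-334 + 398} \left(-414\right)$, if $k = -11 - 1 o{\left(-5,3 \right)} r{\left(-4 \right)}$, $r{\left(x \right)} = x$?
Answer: $\frac{465}{32} \approx 14.531$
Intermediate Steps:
$k = 21$ ($k = -11 - 1 \left(3 - -5\right) \left(-4\right) = -11 - 1 \left(3 + 5\right) \left(-4\right) = -11 - 1 \cdot 8 \left(-4\right) = -11 - 8 \left(-4\right) = -11 - -32 = -11 + 32 = 21$)
$k + \frac{1}{-334 + 398} \left(-414\right) = 21 + \frac{1}{-334 + 398} \left(-414\right) = 21 + \frac{1}{64} \left(-414\right) = 21 - \frac{207}{32} = \frac{465}{32}$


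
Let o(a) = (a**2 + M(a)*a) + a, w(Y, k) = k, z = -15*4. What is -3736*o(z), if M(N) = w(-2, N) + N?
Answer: -40124640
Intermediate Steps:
z = -60 (z = -5*12 = -60)
M(N) = 2*N (M(N) = N + N = 2*N)
o(a) = a + 3*a**2 (o(a) = (a**2 + (2*a)*a) + a = (a**2 + 2*a**2) + a = 3*a**2 + a = a + 3*a**2)
-3736*o(z) = -(-224160)*(1 + 3*(-60)) = -(-224160)*(1 - 180) = -(-224160)*(-179) = -3736*10740 = -40124640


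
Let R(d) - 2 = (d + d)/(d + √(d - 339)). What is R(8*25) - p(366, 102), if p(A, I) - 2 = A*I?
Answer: 4*(-9333*√139 + 1866500*I)/(√139 - 200*I) ≈ -37330.0 - 0.11749*I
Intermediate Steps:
R(d) = 2 + 2*d/(d + √(-339 + d)) (R(d) = 2 + (d + d)/(d + √(d - 339)) = 2 + (2*d)/(d + √(-339 + d)) = 2 + 2*d/(d + √(-339 + d)))
p(A, I) = 2 + A*I
R(8*25) - p(366, 102) = 2*(√(-339 + 8*25) + 2*(8*25))/(8*25 + √(-339 + 8*25)) - (2 + 366*102) = 2*(√(-339 + 200) + 2*200)/(200 + √(-339 + 200)) - (2 + 37332) = 2*(√(-139) + 400)/(200 + √(-139)) - 1*37334 = 2*(I*√139 + 400)/(200 + I*√139) - 37334 = 2*(400 + I*√139)/(200 + I*√139) - 37334 = -37334 + 2*(400 + I*√139)/(200 + I*√139)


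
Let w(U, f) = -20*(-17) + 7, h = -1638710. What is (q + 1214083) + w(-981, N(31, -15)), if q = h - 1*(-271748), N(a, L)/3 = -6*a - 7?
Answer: -152532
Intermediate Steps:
N(a, L) = -21 - 18*a (N(a, L) = 3*(-6*a - 7) = 3*(-7 - 6*a) = -21 - 18*a)
q = -1366962 (q = -1638710 - 1*(-271748) = -1638710 + 271748 = -1366962)
w(U, f) = 347 (w(U, f) = 340 + 7 = 347)
(q + 1214083) + w(-981, N(31, -15)) = (-1366962 + 1214083) + 347 = -152879 + 347 = -152532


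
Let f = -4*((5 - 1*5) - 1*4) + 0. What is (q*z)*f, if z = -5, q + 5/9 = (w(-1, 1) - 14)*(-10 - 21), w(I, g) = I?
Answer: -334400/9 ≈ -37156.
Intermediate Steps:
q = 4180/9 (q = -5/9 + (-1 - 14)*(-10 - 21) = -5/9 - 15*(-31) = -5/9 + 465 = 4180/9 ≈ 464.44)
f = 16 (f = -4*((5 - 5) - 4) + 0 = -4*(0 - 4) + 0 = -4*(-4) + 0 = 16 + 0 = 16)
(q*z)*f = ((4180/9)*(-5))*16 = -20900/9*16 = -334400/9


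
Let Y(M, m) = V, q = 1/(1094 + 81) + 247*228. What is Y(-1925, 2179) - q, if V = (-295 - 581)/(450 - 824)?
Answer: -12373518637/219725 ≈ -56314.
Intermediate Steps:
q = 66171301/1175 (q = 1/1175 + 56316 = 66171301/1175 ≈ 56316.)
V = 438/187 (V = -876/(-374) = -876*(-1/374) = 438/187 ≈ 2.3422)
Y(M, m) = 438/187
Y(-1925, 2179) - q = 438/187 - 1*66171301/1175 = 438/187 - 66171301/1175 = -12373518637/219725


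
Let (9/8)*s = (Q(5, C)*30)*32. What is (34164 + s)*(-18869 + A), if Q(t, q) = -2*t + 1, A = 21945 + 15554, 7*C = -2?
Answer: 493396920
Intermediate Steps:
C = -2/7 (C = (1/7)*(-2) = -2/7 ≈ -0.28571)
A = 37499
Q(t, q) = 1 - 2*t
s = -7680 (s = 8*(((1 - 2*5)*30)*32)/9 = 8*(((1 - 10)*30)*32)/9 = 8*(-9*30*32)/9 = 8*(-270*32)/9 = (8/9)*(-8640) = -7680)
(34164 + s)*(-18869 + A) = (34164 - 7680)*(-18869 + 37499) = 26484*18630 = 493396920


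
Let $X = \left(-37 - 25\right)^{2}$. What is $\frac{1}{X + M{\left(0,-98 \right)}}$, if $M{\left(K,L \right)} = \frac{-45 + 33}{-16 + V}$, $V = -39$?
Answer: $\frac{55}{211432} \approx 0.00026013$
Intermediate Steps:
$M{\left(K,L \right)} = \frac{12}{55}$ ($M{\left(K,L \right)} = \frac{-45 + 33}{-16 - 39} = - \frac{12}{-55} = \left(-12\right) \left(- \frac{1}{55}\right) = \frac{12}{55}$)
$X = 3844$ ($X = \left(-62\right)^{2} = 3844$)
$\frac{1}{X + M{\left(0,-98 \right)}} = \frac{1}{3844 + \frac{12}{55}} = \frac{1}{\frac{211432}{55}} = \frac{55}{211432}$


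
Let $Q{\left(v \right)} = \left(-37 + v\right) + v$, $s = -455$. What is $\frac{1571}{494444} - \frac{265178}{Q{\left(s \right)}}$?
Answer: $\frac{131117158769}{468238468} \approx 280.02$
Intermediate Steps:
$Q{\left(v \right)} = -37 + 2 v$
$\frac{1571}{494444} - \frac{265178}{Q{\left(s \right)}} = \frac{1571}{494444} - \frac{265178}{-37 + 2 \left(-455\right)} = 1571 \cdot \frac{1}{494444} - \frac{265178}{-37 - 910} = \frac{1571}{494444} - \frac{265178}{-947} = \frac{1571}{494444} - - \frac{265178}{947} = \frac{1571}{494444} + \frac{265178}{947} = \frac{131117158769}{468238468}$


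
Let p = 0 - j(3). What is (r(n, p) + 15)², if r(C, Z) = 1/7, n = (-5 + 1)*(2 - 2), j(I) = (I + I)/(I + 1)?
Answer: 11236/49 ≈ 229.31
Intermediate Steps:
j(I) = 2*I/(1 + I) (j(I) = (2*I)/(1 + I) = 2*I/(1 + I))
n = 0 (n = -4*0 = 0)
p = -3/2 (p = 0 - 2*3/(1 + 3) = 0 - 2*3/4 = 0 - 1*3/2 = 0 - 3/2 = -3/2 ≈ -1.5000)
r(C, Z) = ⅐
(r(n, p) + 15)² = (⅐ + 15)² = (106/7)² = 11236/49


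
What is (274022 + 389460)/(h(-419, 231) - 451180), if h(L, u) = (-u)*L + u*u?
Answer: -331741/150515 ≈ -2.2040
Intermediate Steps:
h(L, u) = u² - L*u (h(L, u) = -L*u + u² = u² - L*u)
(274022 + 389460)/(h(-419, 231) - 451180) = (274022 + 389460)/(231*(231 - 1*(-419)) - 451180) = 663482/(231*(231 + 419) - 451180) = 663482/(231*650 - 451180) = 663482/(150150 - 451180) = 663482/(-301030) = 663482*(-1/301030) = -331741/150515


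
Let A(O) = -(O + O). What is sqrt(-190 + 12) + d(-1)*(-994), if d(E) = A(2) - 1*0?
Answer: 3976 + I*sqrt(178) ≈ 3976.0 + 13.342*I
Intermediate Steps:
A(O) = -2*O
d(E) = -4 (d(E) = -2*2 - 1*0 = -4 + 0 = -4)
sqrt(-190 + 12) + d(-1)*(-994) = sqrt(-190 + 12) - 4*(-994) = sqrt(-178) + 3976 = I*sqrt(178) + 3976 = 3976 + I*sqrt(178)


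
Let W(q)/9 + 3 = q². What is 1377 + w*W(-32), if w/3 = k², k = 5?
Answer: 690552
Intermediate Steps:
W(q) = -27 + 9*q²
w = 75 (w = 3*5² = 3*25 = 75)
1377 + w*W(-32) = 1377 + 75*(-27 + 9*(-32)²) = 1377 + 75*(-27 + 9*1024) = 1377 + 75*(-27 + 9216) = 1377 + 75*9189 = 1377 + 689175 = 690552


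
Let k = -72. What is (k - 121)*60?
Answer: -11580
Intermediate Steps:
(k - 121)*60 = (-72 - 121)*60 = -193*60 = -11580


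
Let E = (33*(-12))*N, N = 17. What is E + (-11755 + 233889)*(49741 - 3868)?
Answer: 10189946250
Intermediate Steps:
E = -6732 (E = (33*(-12))*17 = -396*17 = -6732)
E + (-11755 + 233889)*(49741 - 3868) = -6732 + (-11755 + 233889)*(49741 - 3868) = -6732 + 222134*45873 = -6732 + 10189952982 = 10189946250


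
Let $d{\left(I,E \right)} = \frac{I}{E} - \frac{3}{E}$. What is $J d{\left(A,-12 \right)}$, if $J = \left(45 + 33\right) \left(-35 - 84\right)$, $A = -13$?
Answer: $-12376$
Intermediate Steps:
$J = -9282$ ($J = 78 \left(-119\right) = -9282$)
$d{\left(I,E \right)} = - \frac{3}{E} + \frac{I}{E}$
$J d{\left(A,-12 \right)} = - 9282 \frac{-3 - 13}{-12} = - 9282 \left(\left(- \frac{1}{12}\right) \left(-16\right)\right) = \left(-9282\right) \frac{4}{3} = -12376$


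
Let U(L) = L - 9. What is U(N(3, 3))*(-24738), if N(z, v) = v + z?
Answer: 74214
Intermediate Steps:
U(L) = -9 + L
U(N(3, 3))*(-24738) = (-9 + (3 + 3))*(-24738) = (-9 + 6)*(-24738) = -3*(-24738) = 74214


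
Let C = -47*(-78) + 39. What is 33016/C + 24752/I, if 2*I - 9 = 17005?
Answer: 372573272/31518435 ≈ 11.821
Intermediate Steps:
I = 8507 (I = 9/2 + (½)*17005 = 9/2 + 17005/2 = 8507)
C = 3705 (C = 3666 + 39 = 3705)
33016/C + 24752/I = 33016/3705 + 24752/8507 = 372573272/31518435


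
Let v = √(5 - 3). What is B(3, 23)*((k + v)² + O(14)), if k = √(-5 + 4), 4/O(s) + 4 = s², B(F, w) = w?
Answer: 1127/48 + 46*I*√2 ≈ 23.479 + 65.054*I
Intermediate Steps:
O(s) = 4/(-4 + s²)
v = √2 ≈ 1.4142
k = I (k = √(-1) = I ≈ 1.0*I)
B(3, 23)*((k + v)² + O(14)) = 23*((I + √2)² + 4/(-4 + 14²)) = 23*((I + √2)² + 4/(-4 + 196)) = 23*((I + √2)² + 4/192) = 23*((I + √2)² + 4*(1/192)) = 23*((I + √2)² + 1/48) = 23*(1/48 + (I + √2)²) = 23/48 + 23*(I + √2)²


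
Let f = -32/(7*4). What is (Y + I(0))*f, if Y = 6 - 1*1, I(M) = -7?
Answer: 16/7 ≈ 2.2857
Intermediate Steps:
f = -8/7 (f = -32/28 = -32*1/28 = -8/7 ≈ -1.1429)
Y = 5 (Y = 6 - 1 = 5)
(Y + I(0))*f = (5 - 7)*(-8/7) = -2*(-8/7) = 16/7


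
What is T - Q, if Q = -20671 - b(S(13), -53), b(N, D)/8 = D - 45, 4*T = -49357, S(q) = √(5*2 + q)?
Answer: 30191/4 ≈ 7547.8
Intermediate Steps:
S(q) = √(10 + q)
T = -49357/4 (T = (¼)*(-49357) = -49357/4 ≈ -12339.)
b(N, D) = -360 + 8*D (b(N, D) = 8*(D - 45) = 8*(-45 + D) = -360 + 8*D)
Q = -19887 (Q = -20671 - (-360 + 8*(-53)) = -20671 - (-360 - 424) = -20671 - 1*(-784) = -20671 + 784 = -19887)
T - Q = -49357/4 - 1*(-19887) = -49357/4 + 19887 = 30191/4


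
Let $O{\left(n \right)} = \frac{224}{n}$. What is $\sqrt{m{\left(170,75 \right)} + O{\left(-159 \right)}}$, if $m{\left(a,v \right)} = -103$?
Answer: $\frac{i \sqrt{2639559}}{159} \approx 10.218 i$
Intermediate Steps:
$\sqrt{m{\left(170,75 \right)} + O{\left(-159 \right)}} = \sqrt{-103 + \frac{224}{-159}} = \sqrt{-103 + 224 \left(- \frac{1}{159}\right)} = \sqrt{-103 - \frac{224}{159}} = \sqrt{- \frac{16601}{159}} = \frac{i \sqrt{2639559}}{159}$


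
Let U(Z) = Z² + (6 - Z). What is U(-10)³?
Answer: 1560896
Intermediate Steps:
U(Z) = 6 + Z² - Z
U(-10)³ = (6 + (-10)² - 1*(-10))³ = (6 + 100 + 10)³ = 116³ = 1560896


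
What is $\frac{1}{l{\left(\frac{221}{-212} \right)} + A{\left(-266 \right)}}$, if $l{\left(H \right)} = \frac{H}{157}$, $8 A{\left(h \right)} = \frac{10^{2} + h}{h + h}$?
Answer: $\frac{17707088}{573071} \approx 30.899$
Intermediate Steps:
$A{\left(h \right)} = \frac{100 + h}{16 h}$ ($A{\left(h \right)} = \frac{\left(10^{2} + h\right) \frac{1}{h + h}}{8} = \frac{\left(100 + h\right) \frac{1}{2 h}}{8} = \frac{\frac{1}{2} \frac{1}{h} \left(100 + h\right)}{8} = \frac{100 + h}{16 h}$)
$l{\left(H \right)} = \frac{H}{157}$ ($l{\left(H \right)} = H \frac{1}{157} = \frac{H}{157}$)
$\frac{1}{l{\left(\frac{221}{-212} \right)} + A{\left(-266 \right)}} = \frac{1}{\frac{221 \frac{1}{-212}}{157} + \frac{100 - 266}{16 \left(-266\right)}} = \frac{1}{\frac{221 \left(- \frac{1}{212}\right)}{157} + \frac{1}{16} \left(- \frac{1}{266}\right) \left(-166\right)} = \frac{1}{\frac{1}{157} \left(- \frac{221}{212}\right) + \frac{83}{2128}} = \frac{1}{- \frac{221}{33284} + \frac{83}{2128}} = \frac{1}{\frac{573071}{17707088}} = \frac{17707088}{573071}$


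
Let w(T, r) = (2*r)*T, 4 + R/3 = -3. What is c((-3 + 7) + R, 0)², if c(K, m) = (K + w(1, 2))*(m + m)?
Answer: 0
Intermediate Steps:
R = -21 (R = -12 + 3*(-3) = -12 - 9 = -21)
w(T, r) = 2*T*r
c(K, m) = 2*m*(4 + K) (c(K, m) = (K + 2*1*2)*(m + m) = (K + 4)*(2*m) = (4 + K)*(2*m) = 2*m*(4 + K))
c((-3 + 7) + R, 0)² = (2*0*(4 + ((-3 + 7) - 21)))² = (2*0*(4 + (4 - 21)))² = (2*0*(4 - 17))² = (2*0*(-13))² = 0² = 0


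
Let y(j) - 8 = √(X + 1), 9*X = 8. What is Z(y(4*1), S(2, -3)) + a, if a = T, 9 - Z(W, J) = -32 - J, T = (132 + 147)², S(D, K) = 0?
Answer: 77882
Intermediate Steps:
X = 8/9 (X = (⅑)*8 = 8/9 ≈ 0.88889)
y(j) = 8 + √17/3 (y(j) = 8 + √(8/9 + 1) = 8 + √(17/9) = 8 + √17/3)
T = 77841 (T = 279² = 77841)
Z(W, J) = 41 + J (Z(W, J) = 9 - (-32 - J) = 9 + (32 + J) = 41 + J)
a = 77841
Z(y(4*1), S(2, -3)) + a = (41 + 0) + 77841 = 41 + 77841 = 77882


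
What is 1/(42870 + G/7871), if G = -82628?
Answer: 7871/337347142 ≈ 2.3332e-5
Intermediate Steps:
1/(42870 + G/7871) = 1/(42870 - 82628/7871) = 1/(337347142/7871) = 7871/337347142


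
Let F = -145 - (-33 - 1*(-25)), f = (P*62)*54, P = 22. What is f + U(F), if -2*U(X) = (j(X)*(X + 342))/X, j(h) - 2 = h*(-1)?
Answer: 20210239/274 ≈ 73760.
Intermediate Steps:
f = 73656 (f = (22*62)*54 = 1364*54 = 73656)
j(h) = 2 - h (j(h) = 2 + h*(-1) = 2 - h)
F = -137 (F = -145 - (-33 + 25) = -145 - 1*(-8) = -145 + 8 = -137)
U(X) = -(2 - X)*(342 + X)/(2*X) (U(X) = -(2 - X)*(X + 342)/(2*X) = -(2 - X)*(342 + X)/(2*X))
f + U(F) = 73656 + (170 + (1/2)*(-137) - 342/(-137)) = 73656 + (170 - 137/2 - 342*(-1/137)) = 73656 + (170 - 137/2 + 342/137) = 73656 + 28495/274 = 20210239/274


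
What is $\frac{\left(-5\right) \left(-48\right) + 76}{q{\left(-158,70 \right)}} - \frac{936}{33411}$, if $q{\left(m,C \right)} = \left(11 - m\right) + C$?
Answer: $\frac{3444724}{2661743} \approx 1.2942$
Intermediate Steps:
$q{\left(m,C \right)} = 11 + C - m$
$\frac{\left(-5\right) \left(-48\right) + 76}{q{\left(-158,70 \right)}} - \frac{936}{33411} = \frac{\left(-5\right) \left(-48\right) + 76}{11 + 70 - -158} - \frac{936}{33411} = \frac{240 + 76}{11 + 70 + 158} - \frac{312}{11137} = \frac{316}{239} - \frac{312}{11137} = \frac{3444724}{2661743}$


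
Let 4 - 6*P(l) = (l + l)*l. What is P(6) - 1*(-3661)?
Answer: 10949/3 ≈ 3649.7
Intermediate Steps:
P(l) = ⅔ - l²/3 (P(l) = ⅔ - (l + l)*l/6 = ⅔ - 2*l*l/6 = ⅔ - l²/3)
P(6) - 1*(-3661) = (⅔ - ⅓*6²) - 1*(-3661) = (⅔ - ⅓*36) + 3661 = (⅔ - 12) + 3661 = -34/3 + 3661 = 10949/3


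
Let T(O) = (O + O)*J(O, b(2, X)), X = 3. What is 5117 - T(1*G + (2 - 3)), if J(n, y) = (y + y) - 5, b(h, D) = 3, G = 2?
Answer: 5115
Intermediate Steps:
J(n, y) = -5 + 2*y (J(n, y) = 2*y - 5 = -5 + 2*y)
T(O) = 2*O (T(O) = (O + O)*(-5 + 2*3) = (2*O)*(-5 + 6) = (2*O)*1 = 2*O)
5117 - T(1*G + (2 - 3)) = 5117 - 2*(1*2 + (2 - 3)) = 5117 - 2*(2 - 1) = 5117 - 2 = 5115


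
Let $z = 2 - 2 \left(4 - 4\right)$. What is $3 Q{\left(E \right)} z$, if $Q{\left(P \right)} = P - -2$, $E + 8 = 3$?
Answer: $-18$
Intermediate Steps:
$E = -5$ ($E = -8 + 3 = -5$)
$Q{\left(P \right)} = 2 + P$ ($Q{\left(P \right)} = P + 2 = 2 + P$)
$z = 2$ ($z = 2 - 0 = 2 + 0 = 2$)
$3 Q{\left(E \right)} z = 3 \left(2 - 5\right) 2 = 3 \left(-3\right) 2 = \left(-9\right) 2 = -18$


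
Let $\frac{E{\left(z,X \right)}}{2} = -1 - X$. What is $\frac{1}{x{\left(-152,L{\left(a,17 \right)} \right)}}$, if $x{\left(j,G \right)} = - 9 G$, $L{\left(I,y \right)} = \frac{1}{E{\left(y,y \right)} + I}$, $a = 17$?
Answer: $\frac{19}{9} \approx 2.1111$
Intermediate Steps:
$E{\left(z,X \right)} = -2 - 2 X$ ($E{\left(z,X \right)} = 2 \left(-1 - X\right) = -2 - 2 X$)
$L{\left(I,y \right)} = \frac{1}{-2 + I - 2 y}$ ($L{\left(I,y \right)} = \frac{1}{\left(-2 - 2 y\right) + I} = \frac{1}{-2 + I - 2 y}$)
$\frac{1}{x{\left(-152,L{\left(a,17 \right)} \right)}} = \frac{1}{\left(-9\right) \left(- \frac{1}{2 - 17 + 2 \cdot 17}\right)} = \frac{1}{\left(-9\right) \left(- \frac{1}{2 - 17 + 34}\right)} = \frac{1}{\left(-9\right) \left(- \frac{1}{19}\right)} = \frac{1}{\frac{9}{19}} = \frac{19}{9}$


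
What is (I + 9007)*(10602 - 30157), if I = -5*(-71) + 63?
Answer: -184305875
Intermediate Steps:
I = 418 (I = 355 + 63 = 418)
(I + 9007)*(10602 - 30157) = (418 + 9007)*(10602 - 30157) = 9425*(-19555) = -184305875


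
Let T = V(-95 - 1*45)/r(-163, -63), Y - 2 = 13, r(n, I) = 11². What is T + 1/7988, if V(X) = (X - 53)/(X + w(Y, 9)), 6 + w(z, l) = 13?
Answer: 1557777/128550884 ≈ 0.012118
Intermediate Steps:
r(n, I) = 121
Y = 15 (Y = 2 + 13 = 15)
w(z, l) = 7 (w(z, l) = -6 + 13 = 7)
V(X) = (-53 + X)/(7 + X) (V(X) = (X - 53)/(X + 7) = (-53 + X)/(7 + X))
T = 193/16093 (T = ((-53 + (-95 - 1*45))/(7 + (-95 - 1*45)))/121 = ((-53 + (-95 - 45))/(7 + (-95 - 45)))*(1/121) = ((-53 - 140)/(7 - 140))*(1/121) = (-193/(-133))*(1/121) = -1/133*(-193)*(1/121) = (193/133)*(1/121) = 193/16093 ≈ 0.011993)
T + 1/7988 = 193/16093 + 1/7988 = 1557777/128550884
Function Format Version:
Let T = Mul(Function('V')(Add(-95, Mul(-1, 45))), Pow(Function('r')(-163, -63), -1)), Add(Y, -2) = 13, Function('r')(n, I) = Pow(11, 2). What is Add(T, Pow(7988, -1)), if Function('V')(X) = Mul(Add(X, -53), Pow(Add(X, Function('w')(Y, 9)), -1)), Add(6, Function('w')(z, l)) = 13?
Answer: Rational(1557777, 128550884) ≈ 0.012118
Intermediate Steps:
Function('r')(n, I) = 121
Y = 15 (Y = Add(2, 13) = 15)
Function('w')(z, l) = 7 (Function('w')(z, l) = Add(-6, 13) = 7)
Function('V')(X) = Mul(Pow(Add(7, X), -1), Add(-53, X)) (Function('V')(X) = Mul(Add(X, -53), Pow(Add(X, 7), -1)) = Mul(Add(-53, X), Pow(Add(7, X), -1)) = Mul(Pow(Add(7, X), -1), Add(-53, X)))
T = Rational(193, 16093) (T = Mul(Mul(Pow(Add(7, Add(-95, Mul(-1, 45))), -1), Add(-53, Add(-95, Mul(-1, 45)))), Pow(121, -1)) = Mul(Mul(Pow(Add(7, Add(-95, -45)), -1), Add(-53, Add(-95, -45))), Rational(1, 121)) = Mul(Mul(Pow(Add(7, -140), -1), Add(-53, -140)), Rational(1, 121)) = Mul(Mul(Pow(-133, -1), -193), Rational(1, 121)) = Mul(Mul(Rational(-1, 133), -193), Rational(1, 121)) = Mul(Rational(193, 133), Rational(1, 121)) = Rational(193, 16093) ≈ 0.011993)
Add(T, Pow(7988, -1)) = Add(Rational(193, 16093), Pow(7988, -1)) = Add(Rational(193, 16093), Rational(1, 7988)) = Rational(1557777, 128550884)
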